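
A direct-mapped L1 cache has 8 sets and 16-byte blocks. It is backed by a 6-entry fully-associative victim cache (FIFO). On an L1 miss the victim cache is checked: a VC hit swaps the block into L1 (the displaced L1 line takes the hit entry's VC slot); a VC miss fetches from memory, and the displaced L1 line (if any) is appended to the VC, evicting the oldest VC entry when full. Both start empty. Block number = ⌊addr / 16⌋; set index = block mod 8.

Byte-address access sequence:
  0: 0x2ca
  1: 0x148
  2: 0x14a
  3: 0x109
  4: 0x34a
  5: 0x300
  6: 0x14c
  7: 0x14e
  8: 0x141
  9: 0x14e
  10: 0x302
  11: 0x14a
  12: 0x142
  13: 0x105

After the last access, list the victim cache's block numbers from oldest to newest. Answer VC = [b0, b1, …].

#0 0x2ca→b44/s4 MISS; vc=[]
#1 0x148→b20/s4 MISS; vc=[44]
#2 0x14a→b20/s4 L1-HIT; vc=[44]
#3 0x109→b16/s0 MISS; vc=[44]
#4 0x34a→b52/s4 MISS; vc=[44,20]
#5 0x300→b48/s0 MISS; vc=[44,20,16]
#6 0x14c→b20/s4 VC-HIT; vc=[44,52,16]
#7 0x14e→b20/s4 L1-HIT; vc=[44,52,16]
#8 0x141→b20/s4 L1-HIT; vc=[44,52,16]
#9 0x14e→b20/s4 L1-HIT; vc=[44,52,16]
#10 0x302→b48/s0 L1-HIT; vc=[44,52,16]
#11 0x14a→b20/s4 L1-HIT; vc=[44,52,16]
#12 0x142→b20/s4 L1-HIT; vc=[44,52,16]
#13 0x105→b16/s0 VC-HIT; vc=[44,52,48]

VC = [44, 52, 48]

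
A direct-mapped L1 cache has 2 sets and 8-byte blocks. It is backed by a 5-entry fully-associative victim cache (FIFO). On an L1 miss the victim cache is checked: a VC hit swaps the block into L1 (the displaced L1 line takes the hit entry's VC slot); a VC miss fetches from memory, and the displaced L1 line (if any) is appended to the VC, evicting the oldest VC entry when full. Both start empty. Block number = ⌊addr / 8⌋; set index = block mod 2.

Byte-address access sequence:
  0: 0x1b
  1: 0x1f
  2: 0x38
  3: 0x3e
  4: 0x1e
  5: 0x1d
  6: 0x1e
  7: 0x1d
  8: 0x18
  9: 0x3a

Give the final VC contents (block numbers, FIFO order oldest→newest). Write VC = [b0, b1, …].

  [0] addr=0x1b blk=3 s=1: MISS | VC []
  [1] addr=0x1f blk=3 s=1: L1-HIT | VC []
  [2] addr=0x38 blk=7 s=1: MISS | VC [3]
  [3] addr=0x3e blk=7 s=1: L1-HIT | VC [3]
  [4] addr=0x1e blk=3 s=1: VC-HIT | VC [7]
  [5] addr=0x1d blk=3 s=1: L1-HIT | VC [7]
  [6] addr=0x1e blk=3 s=1: L1-HIT | VC [7]
  [7] addr=0x1d blk=3 s=1: L1-HIT | VC [7]
  [8] addr=0x18 blk=3 s=1: L1-HIT | VC [7]
  [9] addr=0x3a blk=7 s=1: VC-HIT | VC [3]

VC = [3]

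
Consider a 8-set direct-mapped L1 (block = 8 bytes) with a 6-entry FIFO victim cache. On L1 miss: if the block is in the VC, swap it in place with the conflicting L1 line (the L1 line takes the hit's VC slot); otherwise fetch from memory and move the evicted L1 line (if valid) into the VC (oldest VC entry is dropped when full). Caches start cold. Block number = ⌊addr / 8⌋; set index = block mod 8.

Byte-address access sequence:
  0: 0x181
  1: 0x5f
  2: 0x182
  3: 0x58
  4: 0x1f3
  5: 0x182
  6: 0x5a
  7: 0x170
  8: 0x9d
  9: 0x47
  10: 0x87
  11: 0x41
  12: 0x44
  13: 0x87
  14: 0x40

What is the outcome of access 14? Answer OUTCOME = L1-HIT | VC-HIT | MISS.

OUTCOME = VC-HIT

#0 0x181→b48/s0 MISS; vc=[]
#1 0x5f→b11/s3 MISS; vc=[]
#2 0x182→b48/s0 L1-HIT; vc=[]
#3 0x58→b11/s3 L1-HIT; vc=[]
#4 0x1f3→b62/s6 MISS; vc=[]
#5 0x182→b48/s0 L1-HIT; vc=[]
#6 0x5a→b11/s3 L1-HIT; vc=[]
#7 0x170→b46/s6 MISS; vc=[62]
#8 0x9d→b19/s3 MISS; vc=[62,11]
#9 0x47→b8/s0 MISS; vc=[62,11,48]
#10 0x87→b16/s0 MISS; vc=[62,11,48,8]
#11 0x41→b8/s0 VC-HIT; vc=[62,11,48,16]
#12 0x44→b8/s0 L1-HIT; vc=[62,11,48,16]
#13 0x87→b16/s0 VC-HIT; vc=[62,11,48,8]
#14 0x40→b8/s0 VC-HIT; vc=[62,11,48,16]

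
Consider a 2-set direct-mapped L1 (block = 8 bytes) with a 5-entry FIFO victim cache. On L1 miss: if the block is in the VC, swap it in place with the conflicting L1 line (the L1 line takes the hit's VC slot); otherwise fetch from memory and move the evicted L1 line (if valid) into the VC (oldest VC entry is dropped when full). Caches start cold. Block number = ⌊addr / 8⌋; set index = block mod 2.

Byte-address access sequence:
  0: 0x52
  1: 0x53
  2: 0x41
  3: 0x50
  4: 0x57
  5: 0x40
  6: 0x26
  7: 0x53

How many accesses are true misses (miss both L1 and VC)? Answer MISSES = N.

MISSES = 3

0: 0x52 (blk 10, set 0) → MISS  vc=[]
1: 0x53 (blk 10, set 0) → L1-HIT  vc=[]
2: 0x41 (blk 8, set 0) → MISS  vc=[10]
3: 0x50 (blk 10, set 0) → VC-HIT  vc=[8]
4: 0x57 (blk 10, set 0) → L1-HIT  vc=[8]
5: 0x40 (blk 8, set 0) → VC-HIT  vc=[10]
6: 0x26 (blk 4, set 0) → MISS  vc=[10, 8]
7: 0x53 (blk 10, set 0) → VC-HIT  vc=[4, 8]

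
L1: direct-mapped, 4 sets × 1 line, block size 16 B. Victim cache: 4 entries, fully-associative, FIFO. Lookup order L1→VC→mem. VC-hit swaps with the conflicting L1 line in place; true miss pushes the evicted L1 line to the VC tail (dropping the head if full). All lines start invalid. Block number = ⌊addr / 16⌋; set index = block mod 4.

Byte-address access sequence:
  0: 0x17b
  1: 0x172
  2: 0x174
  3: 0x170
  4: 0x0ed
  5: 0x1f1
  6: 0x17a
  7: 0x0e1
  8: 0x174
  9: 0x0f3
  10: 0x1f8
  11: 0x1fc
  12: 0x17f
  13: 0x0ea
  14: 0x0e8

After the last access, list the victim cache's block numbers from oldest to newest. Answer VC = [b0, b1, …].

#0 0x17b→b23/s3 MISS; vc=[]
#1 0x172→b23/s3 L1-HIT; vc=[]
#2 0x174→b23/s3 L1-HIT; vc=[]
#3 0x170→b23/s3 L1-HIT; vc=[]
#4 0xed→b14/s2 MISS; vc=[]
#5 0x1f1→b31/s3 MISS; vc=[23]
#6 0x17a→b23/s3 VC-HIT; vc=[31]
#7 0xe1→b14/s2 L1-HIT; vc=[31]
#8 0x174→b23/s3 L1-HIT; vc=[31]
#9 0xf3→b15/s3 MISS; vc=[31,23]
#10 0x1f8→b31/s3 VC-HIT; vc=[15,23]
#11 0x1fc→b31/s3 L1-HIT; vc=[15,23]
#12 0x17f→b23/s3 VC-HIT; vc=[15,31]
#13 0xea→b14/s2 L1-HIT; vc=[15,31]
#14 0xe8→b14/s2 L1-HIT; vc=[15,31]

VC = [15, 31]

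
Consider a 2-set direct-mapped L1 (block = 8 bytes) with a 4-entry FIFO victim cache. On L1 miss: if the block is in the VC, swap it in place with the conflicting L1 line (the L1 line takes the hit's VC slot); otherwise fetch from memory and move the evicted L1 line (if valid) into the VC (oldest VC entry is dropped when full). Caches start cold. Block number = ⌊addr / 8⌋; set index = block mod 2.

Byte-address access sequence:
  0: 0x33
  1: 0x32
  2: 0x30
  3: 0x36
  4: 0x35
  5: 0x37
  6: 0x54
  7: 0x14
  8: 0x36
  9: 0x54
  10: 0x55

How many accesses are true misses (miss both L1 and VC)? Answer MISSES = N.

#0 0x33→b6/s0 MISS; vc=[]
#1 0x32→b6/s0 L1-HIT; vc=[]
#2 0x30→b6/s0 L1-HIT; vc=[]
#3 0x36→b6/s0 L1-HIT; vc=[]
#4 0x35→b6/s0 L1-HIT; vc=[]
#5 0x37→b6/s0 L1-HIT; vc=[]
#6 0x54→b10/s0 MISS; vc=[6]
#7 0x14→b2/s0 MISS; vc=[6,10]
#8 0x36→b6/s0 VC-HIT; vc=[2,10]
#9 0x54→b10/s0 VC-HIT; vc=[2,6]
#10 0x55→b10/s0 L1-HIT; vc=[2,6]

MISSES = 3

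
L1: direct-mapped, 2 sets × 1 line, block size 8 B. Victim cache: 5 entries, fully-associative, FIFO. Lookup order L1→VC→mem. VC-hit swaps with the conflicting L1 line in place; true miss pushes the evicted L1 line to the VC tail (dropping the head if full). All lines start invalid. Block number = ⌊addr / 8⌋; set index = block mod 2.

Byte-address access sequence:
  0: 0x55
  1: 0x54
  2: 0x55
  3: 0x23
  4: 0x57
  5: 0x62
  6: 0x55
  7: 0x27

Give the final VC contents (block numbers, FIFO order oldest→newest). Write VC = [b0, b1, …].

VC = [10, 12]

#0 0x55→b10/s0 MISS; vc=[]
#1 0x54→b10/s0 L1-HIT; vc=[]
#2 0x55→b10/s0 L1-HIT; vc=[]
#3 0x23→b4/s0 MISS; vc=[10]
#4 0x57→b10/s0 VC-HIT; vc=[4]
#5 0x62→b12/s0 MISS; vc=[4,10]
#6 0x55→b10/s0 VC-HIT; vc=[4,12]
#7 0x27→b4/s0 VC-HIT; vc=[10,12]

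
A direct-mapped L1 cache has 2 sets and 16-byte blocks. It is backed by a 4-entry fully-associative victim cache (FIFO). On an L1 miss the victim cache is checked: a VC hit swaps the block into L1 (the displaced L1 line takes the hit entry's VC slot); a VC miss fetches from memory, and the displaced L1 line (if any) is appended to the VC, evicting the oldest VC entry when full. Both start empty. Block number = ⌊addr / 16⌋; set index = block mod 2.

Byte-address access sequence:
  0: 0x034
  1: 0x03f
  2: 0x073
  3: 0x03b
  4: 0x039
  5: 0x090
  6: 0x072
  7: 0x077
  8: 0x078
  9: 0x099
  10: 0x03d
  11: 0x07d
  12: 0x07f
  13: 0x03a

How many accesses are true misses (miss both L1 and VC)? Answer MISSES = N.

0: 0x34 (blk 3, set 1) → MISS  vc=[]
1: 0x3f (blk 3, set 1) → L1-HIT  vc=[]
2: 0x73 (blk 7, set 1) → MISS  vc=[3]
3: 0x3b (blk 3, set 1) → VC-HIT  vc=[7]
4: 0x39 (blk 3, set 1) → L1-HIT  vc=[7]
5: 0x90 (blk 9, set 1) → MISS  vc=[7, 3]
6: 0x72 (blk 7, set 1) → VC-HIT  vc=[9, 3]
7: 0x77 (blk 7, set 1) → L1-HIT  vc=[9, 3]
8: 0x78 (blk 7, set 1) → L1-HIT  vc=[9, 3]
9: 0x99 (blk 9, set 1) → VC-HIT  vc=[7, 3]
10: 0x3d (blk 3, set 1) → VC-HIT  vc=[7, 9]
11: 0x7d (blk 7, set 1) → VC-HIT  vc=[3, 9]
12: 0x7f (blk 7, set 1) → L1-HIT  vc=[3, 9]
13: 0x3a (blk 3, set 1) → VC-HIT  vc=[7, 9]

MISSES = 3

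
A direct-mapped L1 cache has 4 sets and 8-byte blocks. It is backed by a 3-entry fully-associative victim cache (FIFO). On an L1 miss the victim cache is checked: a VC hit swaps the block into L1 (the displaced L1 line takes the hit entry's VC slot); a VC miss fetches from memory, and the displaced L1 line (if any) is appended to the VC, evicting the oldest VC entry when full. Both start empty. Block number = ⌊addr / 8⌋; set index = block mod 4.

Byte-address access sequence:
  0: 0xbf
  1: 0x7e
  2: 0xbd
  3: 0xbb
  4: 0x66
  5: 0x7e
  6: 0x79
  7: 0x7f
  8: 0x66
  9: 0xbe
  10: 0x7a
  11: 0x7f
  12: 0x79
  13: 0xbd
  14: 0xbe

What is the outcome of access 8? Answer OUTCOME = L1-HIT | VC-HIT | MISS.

  [0] addr=0xbf blk=23 s=3: MISS | VC []
  [1] addr=0x7e blk=15 s=3: MISS | VC [23]
  [2] addr=0xbd blk=23 s=3: VC-HIT | VC [15]
  [3] addr=0xbb blk=23 s=3: L1-HIT | VC [15]
  [4] addr=0x66 blk=12 s=0: MISS | VC [15]
  [5] addr=0x7e blk=15 s=3: VC-HIT | VC [23]
  [6] addr=0x79 blk=15 s=3: L1-HIT | VC [23]
  [7] addr=0x7f blk=15 s=3: L1-HIT | VC [23]
  [8] addr=0x66 blk=12 s=0: L1-HIT | VC [23]
  [9] addr=0xbe blk=23 s=3: VC-HIT | VC [15]
  [10] addr=0x7a blk=15 s=3: VC-HIT | VC [23]
  [11] addr=0x7f blk=15 s=3: L1-HIT | VC [23]
  [12] addr=0x79 blk=15 s=3: L1-HIT | VC [23]
  [13] addr=0xbd blk=23 s=3: VC-HIT | VC [15]
  [14] addr=0xbe blk=23 s=3: L1-HIT | VC [15]

OUTCOME = L1-HIT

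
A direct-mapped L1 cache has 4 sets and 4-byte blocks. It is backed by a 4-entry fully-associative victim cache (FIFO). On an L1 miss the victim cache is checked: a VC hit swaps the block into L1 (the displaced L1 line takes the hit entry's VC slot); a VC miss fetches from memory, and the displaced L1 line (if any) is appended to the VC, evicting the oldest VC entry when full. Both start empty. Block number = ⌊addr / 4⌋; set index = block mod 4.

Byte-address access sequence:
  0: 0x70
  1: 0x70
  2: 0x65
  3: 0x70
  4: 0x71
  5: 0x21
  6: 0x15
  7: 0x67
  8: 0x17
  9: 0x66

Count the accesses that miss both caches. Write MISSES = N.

#0 0x70→b28/s0 MISS; vc=[]
#1 0x70→b28/s0 L1-HIT; vc=[]
#2 0x65→b25/s1 MISS; vc=[]
#3 0x70→b28/s0 L1-HIT; vc=[]
#4 0x71→b28/s0 L1-HIT; vc=[]
#5 0x21→b8/s0 MISS; vc=[28]
#6 0x15→b5/s1 MISS; vc=[28,25]
#7 0x67→b25/s1 VC-HIT; vc=[28,5]
#8 0x17→b5/s1 VC-HIT; vc=[28,25]
#9 0x66→b25/s1 VC-HIT; vc=[28,5]

MISSES = 4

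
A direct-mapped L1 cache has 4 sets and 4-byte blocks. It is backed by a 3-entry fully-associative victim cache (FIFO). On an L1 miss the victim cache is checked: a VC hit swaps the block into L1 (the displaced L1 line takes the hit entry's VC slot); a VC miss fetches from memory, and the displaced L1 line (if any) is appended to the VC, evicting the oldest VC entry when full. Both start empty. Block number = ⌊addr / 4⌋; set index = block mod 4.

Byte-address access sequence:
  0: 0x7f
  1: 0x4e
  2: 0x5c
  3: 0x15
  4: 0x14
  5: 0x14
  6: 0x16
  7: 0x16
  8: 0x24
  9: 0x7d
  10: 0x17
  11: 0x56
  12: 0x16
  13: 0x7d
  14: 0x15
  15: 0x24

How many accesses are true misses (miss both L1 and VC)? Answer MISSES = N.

  [0] addr=0x7f blk=31 s=3: MISS | VC []
  [1] addr=0x4e blk=19 s=3: MISS | VC [31]
  [2] addr=0x5c blk=23 s=3: MISS | VC [31, 19]
  [3] addr=0x15 blk=5 s=1: MISS | VC [31, 19]
  [4] addr=0x14 blk=5 s=1: L1-HIT | VC [31, 19]
  [5] addr=0x14 blk=5 s=1: L1-HIT | VC [31, 19]
  [6] addr=0x16 blk=5 s=1: L1-HIT | VC [31, 19]
  [7] addr=0x16 blk=5 s=1: L1-HIT | VC [31, 19]
  [8] addr=0x24 blk=9 s=1: MISS | VC [31, 19, 5]
  [9] addr=0x7d blk=31 s=3: VC-HIT | VC [23, 19, 5]
  [10] addr=0x17 blk=5 s=1: VC-HIT | VC [23, 19, 9]
  [11] addr=0x56 blk=21 s=1: MISS | VC [19, 9, 5]
  [12] addr=0x16 blk=5 s=1: VC-HIT | VC [19, 9, 21]
  [13] addr=0x7d blk=31 s=3: L1-HIT | VC [19, 9, 21]
  [14] addr=0x15 blk=5 s=1: L1-HIT | VC [19, 9, 21]
  [15] addr=0x24 blk=9 s=1: VC-HIT | VC [19, 5, 21]

MISSES = 6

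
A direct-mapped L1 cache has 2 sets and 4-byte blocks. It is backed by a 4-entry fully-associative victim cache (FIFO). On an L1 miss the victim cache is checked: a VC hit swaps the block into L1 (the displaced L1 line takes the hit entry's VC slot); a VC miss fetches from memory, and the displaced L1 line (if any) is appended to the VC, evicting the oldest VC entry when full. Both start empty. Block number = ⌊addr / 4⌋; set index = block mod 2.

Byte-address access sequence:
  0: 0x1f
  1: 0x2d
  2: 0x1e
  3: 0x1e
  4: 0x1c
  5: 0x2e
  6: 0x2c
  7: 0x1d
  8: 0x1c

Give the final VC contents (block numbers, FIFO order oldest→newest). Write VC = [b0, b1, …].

0: 0x1f (blk 7, set 1) → MISS  vc=[]
1: 0x2d (blk 11, set 1) → MISS  vc=[7]
2: 0x1e (blk 7, set 1) → VC-HIT  vc=[11]
3: 0x1e (blk 7, set 1) → L1-HIT  vc=[11]
4: 0x1c (blk 7, set 1) → L1-HIT  vc=[11]
5: 0x2e (blk 11, set 1) → VC-HIT  vc=[7]
6: 0x2c (blk 11, set 1) → L1-HIT  vc=[7]
7: 0x1d (blk 7, set 1) → VC-HIT  vc=[11]
8: 0x1c (blk 7, set 1) → L1-HIT  vc=[11]

VC = [11]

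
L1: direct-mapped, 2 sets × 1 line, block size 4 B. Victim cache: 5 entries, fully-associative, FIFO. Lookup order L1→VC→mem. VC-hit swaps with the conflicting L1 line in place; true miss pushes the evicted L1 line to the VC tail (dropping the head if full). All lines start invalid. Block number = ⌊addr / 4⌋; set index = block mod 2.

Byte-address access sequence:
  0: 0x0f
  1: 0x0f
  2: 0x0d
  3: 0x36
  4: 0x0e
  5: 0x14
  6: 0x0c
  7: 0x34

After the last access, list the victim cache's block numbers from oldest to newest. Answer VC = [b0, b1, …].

VC = [3, 5]

  [0] addr=0xf blk=3 s=1: MISS | VC []
  [1] addr=0xf blk=3 s=1: L1-HIT | VC []
  [2] addr=0xd blk=3 s=1: L1-HIT | VC []
  [3] addr=0x36 blk=13 s=1: MISS | VC [3]
  [4] addr=0xe blk=3 s=1: VC-HIT | VC [13]
  [5] addr=0x14 blk=5 s=1: MISS | VC [13, 3]
  [6] addr=0xc blk=3 s=1: VC-HIT | VC [13, 5]
  [7] addr=0x34 blk=13 s=1: VC-HIT | VC [3, 5]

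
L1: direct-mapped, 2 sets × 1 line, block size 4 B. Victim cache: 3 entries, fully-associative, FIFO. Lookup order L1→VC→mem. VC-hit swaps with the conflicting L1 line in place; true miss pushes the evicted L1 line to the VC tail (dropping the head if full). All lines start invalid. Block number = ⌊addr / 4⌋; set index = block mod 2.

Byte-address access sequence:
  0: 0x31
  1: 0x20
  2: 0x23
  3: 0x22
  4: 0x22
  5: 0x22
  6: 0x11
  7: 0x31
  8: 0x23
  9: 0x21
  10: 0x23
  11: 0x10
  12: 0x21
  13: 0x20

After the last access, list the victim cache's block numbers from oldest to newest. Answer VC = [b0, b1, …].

  [0] addr=0x31 blk=12 s=0: MISS | VC []
  [1] addr=0x20 blk=8 s=0: MISS | VC [12]
  [2] addr=0x23 blk=8 s=0: L1-HIT | VC [12]
  [3] addr=0x22 blk=8 s=0: L1-HIT | VC [12]
  [4] addr=0x22 blk=8 s=0: L1-HIT | VC [12]
  [5] addr=0x22 blk=8 s=0: L1-HIT | VC [12]
  [6] addr=0x11 blk=4 s=0: MISS | VC [12, 8]
  [7] addr=0x31 blk=12 s=0: VC-HIT | VC [4, 8]
  [8] addr=0x23 blk=8 s=0: VC-HIT | VC [4, 12]
  [9] addr=0x21 blk=8 s=0: L1-HIT | VC [4, 12]
  [10] addr=0x23 blk=8 s=0: L1-HIT | VC [4, 12]
  [11] addr=0x10 blk=4 s=0: VC-HIT | VC [8, 12]
  [12] addr=0x21 blk=8 s=0: VC-HIT | VC [4, 12]
  [13] addr=0x20 blk=8 s=0: L1-HIT | VC [4, 12]

VC = [4, 12]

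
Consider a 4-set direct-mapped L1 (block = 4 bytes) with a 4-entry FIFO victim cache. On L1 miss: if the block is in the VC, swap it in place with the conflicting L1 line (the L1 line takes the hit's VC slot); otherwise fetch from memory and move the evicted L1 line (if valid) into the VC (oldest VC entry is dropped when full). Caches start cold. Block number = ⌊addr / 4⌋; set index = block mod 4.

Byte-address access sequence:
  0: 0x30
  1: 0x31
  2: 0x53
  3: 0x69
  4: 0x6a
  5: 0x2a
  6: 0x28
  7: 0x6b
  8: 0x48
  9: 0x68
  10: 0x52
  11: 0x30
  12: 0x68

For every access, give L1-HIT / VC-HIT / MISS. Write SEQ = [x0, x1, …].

SEQ = [MISS, L1-HIT, MISS, MISS, L1-HIT, MISS, L1-HIT, VC-HIT, MISS, VC-HIT, L1-HIT, VC-HIT, L1-HIT]

0: 0x30 (blk 12, set 0) → MISS  vc=[]
1: 0x31 (blk 12, set 0) → L1-HIT  vc=[]
2: 0x53 (blk 20, set 0) → MISS  vc=[12]
3: 0x69 (blk 26, set 2) → MISS  vc=[12]
4: 0x6a (blk 26, set 2) → L1-HIT  vc=[12]
5: 0x2a (blk 10, set 2) → MISS  vc=[12, 26]
6: 0x28 (blk 10, set 2) → L1-HIT  vc=[12, 26]
7: 0x6b (blk 26, set 2) → VC-HIT  vc=[12, 10]
8: 0x48 (blk 18, set 2) → MISS  vc=[12, 10, 26]
9: 0x68 (blk 26, set 2) → VC-HIT  vc=[12, 10, 18]
10: 0x52 (blk 20, set 0) → L1-HIT  vc=[12, 10, 18]
11: 0x30 (blk 12, set 0) → VC-HIT  vc=[20, 10, 18]
12: 0x68 (blk 26, set 2) → L1-HIT  vc=[20, 10, 18]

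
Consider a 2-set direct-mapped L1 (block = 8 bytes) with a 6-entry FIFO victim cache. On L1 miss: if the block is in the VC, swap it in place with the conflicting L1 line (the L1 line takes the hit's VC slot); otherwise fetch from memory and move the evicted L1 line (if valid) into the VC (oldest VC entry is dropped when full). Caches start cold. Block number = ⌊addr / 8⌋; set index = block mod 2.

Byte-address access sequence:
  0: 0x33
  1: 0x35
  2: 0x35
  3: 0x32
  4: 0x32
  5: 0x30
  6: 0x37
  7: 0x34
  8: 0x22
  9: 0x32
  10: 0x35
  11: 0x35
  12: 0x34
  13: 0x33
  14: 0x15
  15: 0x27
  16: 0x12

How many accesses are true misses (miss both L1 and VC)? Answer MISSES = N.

MISSES = 3

  [0] addr=0x33 blk=6 s=0: MISS | VC []
  [1] addr=0x35 blk=6 s=0: L1-HIT | VC []
  [2] addr=0x35 blk=6 s=0: L1-HIT | VC []
  [3] addr=0x32 blk=6 s=0: L1-HIT | VC []
  [4] addr=0x32 blk=6 s=0: L1-HIT | VC []
  [5] addr=0x30 blk=6 s=0: L1-HIT | VC []
  [6] addr=0x37 blk=6 s=0: L1-HIT | VC []
  [7] addr=0x34 blk=6 s=0: L1-HIT | VC []
  [8] addr=0x22 blk=4 s=0: MISS | VC [6]
  [9] addr=0x32 blk=6 s=0: VC-HIT | VC [4]
  [10] addr=0x35 blk=6 s=0: L1-HIT | VC [4]
  [11] addr=0x35 blk=6 s=0: L1-HIT | VC [4]
  [12] addr=0x34 blk=6 s=0: L1-HIT | VC [4]
  [13] addr=0x33 blk=6 s=0: L1-HIT | VC [4]
  [14] addr=0x15 blk=2 s=0: MISS | VC [4, 6]
  [15] addr=0x27 blk=4 s=0: VC-HIT | VC [2, 6]
  [16] addr=0x12 blk=2 s=0: VC-HIT | VC [4, 6]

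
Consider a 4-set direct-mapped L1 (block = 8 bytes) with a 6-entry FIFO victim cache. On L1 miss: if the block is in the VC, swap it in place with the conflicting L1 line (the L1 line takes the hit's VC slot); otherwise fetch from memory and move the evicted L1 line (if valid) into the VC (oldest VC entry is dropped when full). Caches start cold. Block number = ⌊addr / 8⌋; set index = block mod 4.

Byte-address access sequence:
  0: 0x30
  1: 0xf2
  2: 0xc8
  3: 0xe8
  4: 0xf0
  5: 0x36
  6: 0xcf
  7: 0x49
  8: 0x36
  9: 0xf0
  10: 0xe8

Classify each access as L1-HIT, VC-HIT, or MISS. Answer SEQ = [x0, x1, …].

  [0] addr=0x30 blk=6 s=2: MISS | VC []
  [1] addr=0xf2 blk=30 s=2: MISS | VC [6]
  [2] addr=0xc8 blk=25 s=1: MISS | VC [6]
  [3] addr=0xe8 blk=29 s=1: MISS | VC [6, 25]
  [4] addr=0xf0 blk=30 s=2: L1-HIT | VC [6, 25]
  [5] addr=0x36 blk=6 s=2: VC-HIT | VC [30, 25]
  [6] addr=0xcf blk=25 s=1: VC-HIT | VC [30, 29]
  [7] addr=0x49 blk=9 s=1: MISS | VC [30, 29, 25]
  [8] addr=0x36 blk=6 s=2: L1-HIT | VC [30, 29, 25]
  [9] addr=0xf0 blk=30 s=2: VC-HIT | VC [6, 29, 25]
  [10] addr=0xe8 blk=29 s=1: VC-HIT | VC [6, 9, 25]

SEQ = [MISS, MISS, MISS, MISS, L1-HIT, VC-HIT, VC-HIT, MISS, L1-HIT, VC-HIT, VC-HIT]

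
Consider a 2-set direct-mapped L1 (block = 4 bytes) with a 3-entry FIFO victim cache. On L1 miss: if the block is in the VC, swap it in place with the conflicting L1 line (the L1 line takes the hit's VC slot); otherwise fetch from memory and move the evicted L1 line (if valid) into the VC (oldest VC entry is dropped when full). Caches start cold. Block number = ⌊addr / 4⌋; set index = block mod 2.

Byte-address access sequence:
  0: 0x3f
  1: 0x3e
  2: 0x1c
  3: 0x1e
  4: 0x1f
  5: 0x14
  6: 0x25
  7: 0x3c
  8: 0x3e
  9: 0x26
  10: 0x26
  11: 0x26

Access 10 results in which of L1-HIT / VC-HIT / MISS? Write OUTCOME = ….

OUTCOME = L1-HIT

0: 0x3f (blk 15, set 1) → MISS  vc=[]
1: 0x3e (blk 15, set 1) → L1-HIT  vc=[]
2: 0x1c (blk 7, set 1) → MISS  vc=[15]
3: 0x1e (blk 7, set 1) → L1-HIT  vc=[15]
4: 0x1f (blk 7, set 1) → L1-HIT  vc=[15]
5: 0x14 (blk 5, set 1) → MISS  vc=[15, 7]
6: 0x25 (blk 9, set 1) → MISS  vc=[15, 7, 5]
7: 0x3c (blk 15, set 1) → VC-HIT  vc=[9, 7, 5]
8: 0x3e (blk 15, set 1) → L1-HIT  vc=[9, 7, 5]
9: 0x26 (blk 9, set 1) → VC-HIT  vc=[15, 7, 5]
10: 0x26 (blk 9, set 1) → L1-HIT  vc=[15, 7, 5]
11: 0x26 (blk 9, set 1) → L1-HIT  vc=[15, 7, 5]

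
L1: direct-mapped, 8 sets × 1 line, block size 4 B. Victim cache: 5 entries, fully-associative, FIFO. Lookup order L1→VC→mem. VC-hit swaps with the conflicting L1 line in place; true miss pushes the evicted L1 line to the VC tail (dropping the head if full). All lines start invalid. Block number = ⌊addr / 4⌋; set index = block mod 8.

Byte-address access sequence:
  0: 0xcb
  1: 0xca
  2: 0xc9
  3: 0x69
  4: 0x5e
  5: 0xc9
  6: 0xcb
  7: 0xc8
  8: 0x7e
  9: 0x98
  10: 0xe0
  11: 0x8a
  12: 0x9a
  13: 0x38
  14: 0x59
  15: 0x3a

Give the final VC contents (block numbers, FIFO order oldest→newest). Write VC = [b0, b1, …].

VC = [26, 23, 50, 38, 22]

  [0] addr=0xcb blk=50 s=2: MISS | VC []
  [1] addr=0xca blk=50 s=2: L1-HIT | VC []
  [2] addr=0xc9 blk=50 s=2: L1-HIT | VC []
  [3] addr=0x69 blk=26 s=2: MISS | VC [50]
  [4] addr=0x5e blk=23 s=7: MISS | VC [50]
  [5] addr=0xc9 blk=50 s=2: VC-HIT | VC [26]
  [6] addr=0xcb blk=50 s=2: L1-HIT | VC [26]
  [7] addr=0xc8 blk=50 s=2: L1-HIT | VC [26]
  [8] addr=0x7e blk=31 s=7: MISS | VC [26, 23]
  [9] addr=0x98 blk=38 s=6: MISS | VC [26, 23]
  [10] addr=0xe0 blk=56 s=0: MISS | VC [26, 23]
  [11] addr=0x8a blk=34 s=2: MISS | VC [26, 23, 50]
  [12] addr=0x9a blk=38 s=6: L1-HIT | VC [26, 23, 50]
  [13] addr=0x38 blk=14 s=6: MISS | VC [26, 23, 50, 38]
  [14] addr=0x59 blk=22 s=6: MISS | VC [26, 23, 50, 38, 14]
  [15] addr=0x3a blk=14 s=6: VC-HIT | VC [26, 23, 50, 38, 22]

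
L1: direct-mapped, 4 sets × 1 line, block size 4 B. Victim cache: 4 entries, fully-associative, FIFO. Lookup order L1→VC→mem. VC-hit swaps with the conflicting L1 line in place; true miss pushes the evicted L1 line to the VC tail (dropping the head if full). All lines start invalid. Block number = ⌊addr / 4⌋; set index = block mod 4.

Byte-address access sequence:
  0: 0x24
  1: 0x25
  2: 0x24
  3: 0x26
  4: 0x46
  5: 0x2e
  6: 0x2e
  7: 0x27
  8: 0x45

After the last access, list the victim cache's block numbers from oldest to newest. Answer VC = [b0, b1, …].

VC = [9]

  [0] addr=0x24 blk=9 s=1: MISS | VC []
  [1] addr=0x25 blk=9 s=1: L1-HIT | VC []
  [2] addr=0x24 blk=9 s=1: L1-HIT | VC []
  [3] addr=0x26 blk=9 s=1: L1-HIT | VC []
  [4] addr=0x46 blk=17 s=1: MISS | VC [9]
  [5] addr=0x2e blk=11 s=3: MISS | VC [9]
  [6] addr=0x2e blk=11 s=3: L1-HIT | VC [9]
  [7] addr=0x27 blk=9 s=1: VC-HIT | VC [17]
  [8] addr=0x45 blk=17 s=1: VC-HIT | VC [9]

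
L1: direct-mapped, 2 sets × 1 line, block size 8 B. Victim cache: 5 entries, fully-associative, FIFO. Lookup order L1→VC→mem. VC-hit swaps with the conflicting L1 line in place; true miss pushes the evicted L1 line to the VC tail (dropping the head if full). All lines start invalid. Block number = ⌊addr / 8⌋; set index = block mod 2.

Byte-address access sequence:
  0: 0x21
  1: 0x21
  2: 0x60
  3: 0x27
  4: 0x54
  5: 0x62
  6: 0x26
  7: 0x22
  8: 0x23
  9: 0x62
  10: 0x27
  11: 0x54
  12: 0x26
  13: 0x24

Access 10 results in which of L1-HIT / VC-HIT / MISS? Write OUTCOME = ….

#0 0x21→b4/s0 MISS; vc=[]
#1 0x21→b4/s0 L1-HIT; vc=[]
#2 0x60→b12/s0 MISS; vc=[4]
#3 0x27→b4/s0 VC-HIT; vc=[12]
#4 0x54→b10/s0 MISS; vc=[12,4]
#5 0x62→b12/s0 VC-HIT; vc=[10,4]
#6 0x26→b4/s0 VC-HIT; vc=[10,12]
#7 0x22→b4/s0 L1-HIT; vc=[10,12]
#8 0x23→b4/s0 L1-HIT; vc=[10,12]
#9 0x62→b12/s0 VC-HIT; vc=[10,4]
#10 0x27→b4/s0 VC-HIT; vc=[10,12]
#11 0x54→b10/s0 VC-HIT; vc=[4,12]
#12 0x26→b4/s0 VC-HIT; vc=[10,12]
#13 0x24→b4/s0 L1-HIT; vc=[10,12]

OUTCOME = VC-HIT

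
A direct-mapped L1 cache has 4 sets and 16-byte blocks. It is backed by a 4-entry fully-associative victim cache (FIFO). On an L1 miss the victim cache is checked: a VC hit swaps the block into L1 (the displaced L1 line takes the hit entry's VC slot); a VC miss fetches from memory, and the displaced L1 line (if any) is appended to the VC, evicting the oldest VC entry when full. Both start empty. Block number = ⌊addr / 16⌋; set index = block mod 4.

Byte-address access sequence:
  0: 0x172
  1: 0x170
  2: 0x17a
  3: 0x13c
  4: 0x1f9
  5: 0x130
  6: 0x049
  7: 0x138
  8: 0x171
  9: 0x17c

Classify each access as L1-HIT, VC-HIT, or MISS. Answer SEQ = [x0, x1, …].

0: 0x172 (blk 23, set 3) → MISS  vc=[]
1: 0x170 (blk 23, set 3) → L1-HIT  vc=[]
2: 0x17a (blk 23, set 3) → L1-HIT  vc=[]
3: 0x13c (blk 19, set 3) → MISS  vc=[23]
4: 0x1f9 (blk 31, set 3) → MISS  vc=[23, 19]
5: 0x130 (blk 19, set 3) → VC-HIT  vc=[23, 31]
6: 0x49 (blk 4, set 0) → MISS  vc=[23, 31]
7: 0x138 (blk 19, set 3) → L1-HIT  vc=[23, 31]
8: 0x171 (blk 23, set 3) → VC-HIT  vc=[19, 31]
9: 0x17c (blk 23, set 3) → L1-HIT  vc=[19, 31]

SEQ = [MISS, L1-HIT, L1-HIT, MISS, MISS, VC-HIT, MISS, L1-HIT, VC-HIT, L1-HIT]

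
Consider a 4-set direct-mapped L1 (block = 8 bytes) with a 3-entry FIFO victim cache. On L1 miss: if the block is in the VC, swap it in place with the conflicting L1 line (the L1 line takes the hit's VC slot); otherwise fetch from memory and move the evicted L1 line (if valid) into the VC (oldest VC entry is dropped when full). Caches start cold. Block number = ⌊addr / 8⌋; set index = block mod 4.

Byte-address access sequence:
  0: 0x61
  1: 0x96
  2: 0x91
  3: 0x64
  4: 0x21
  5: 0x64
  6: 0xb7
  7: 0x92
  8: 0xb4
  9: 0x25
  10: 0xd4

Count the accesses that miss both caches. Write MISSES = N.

#0 0x61→b12/s0 MISS; vc=[]
#1 0x96→b18/s2 MISS; vc=[]
#2 0x91→b18/s2 L1-HIT; vc=[]
#3 0x64→b12/s0 L1-HIT; vc=[]
#4 0x21→b4/s0 MISS; vc=[12]
#5 0x64→b12/s0 VC-HIT; vc=[4]
#6 0xb7→b22/s2 MISS; vc=[4,18]
#7 0x92→b18/s2 VC-HIT; vc=[4,22]
#8 0xb4→b22/s2 VC-HIT; vc=[4,18]
#9 0x25→b4/s0 VC-HIT; vc=[12,18]
#10 0xd4→b26/s2 MISS; vc=[12,18,22]

MISSES = 5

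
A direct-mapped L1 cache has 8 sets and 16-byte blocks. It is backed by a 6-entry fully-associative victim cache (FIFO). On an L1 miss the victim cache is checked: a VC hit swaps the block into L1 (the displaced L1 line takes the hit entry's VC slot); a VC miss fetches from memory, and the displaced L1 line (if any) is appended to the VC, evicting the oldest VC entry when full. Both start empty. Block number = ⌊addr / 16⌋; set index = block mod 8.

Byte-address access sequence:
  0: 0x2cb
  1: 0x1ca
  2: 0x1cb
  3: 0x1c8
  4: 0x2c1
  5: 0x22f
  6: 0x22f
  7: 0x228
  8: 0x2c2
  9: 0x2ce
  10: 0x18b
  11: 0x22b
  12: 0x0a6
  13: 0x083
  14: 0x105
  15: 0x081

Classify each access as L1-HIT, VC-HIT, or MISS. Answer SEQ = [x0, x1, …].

#0 0x2cb→b44/s4 MISS; vc=[]
#1 0x1ca→b28/s4 MISS; vc=[44]
#2 0x1cb→b28/s4 L1-HIT; vc=[44]
#3 0x1c8→b28/s4 L1-HIT; vc=[44]
#4 0x2c1→b44/s4 VC-HIT; vc=[28]
#5 0x22f→b34/s2 MISS; vc=[28]
#6 0x22f→b34/s2 L1-HIT; vc=[28]
#7 0x228→b34/s2 L1-HIT; vc=[28]
#8 0x2c2→b44/s4 L1-HIT; vc=[28]
#9 0x2ce→b44/s4 L1-HIT; vc=[28]
#10 0x18b→b24/s0 MISS; vc=[28]
#11 0x22b→b34/s2 L1-HIT; vc=[28]
#12 0xa6→b10/s2 MISS; vc=[28,34]
#13 0x83→b8/s0 MISS; vc=[28,34,24]
#14 0x105→b16/s0 MISS; vc=[28,34,24,8]
#15 0x81→b8/s0 VC-HIT; vc=[28,34,24,16]

SEQ = [MISS, MISS, L1-HIT, L1-HIT, VC-HIT, MISS, L1-HIT, L1-HIT, L1-HIT, L1-HIT, MISS, L1-HIT, MISS, MISS, MISS, VC-HIT]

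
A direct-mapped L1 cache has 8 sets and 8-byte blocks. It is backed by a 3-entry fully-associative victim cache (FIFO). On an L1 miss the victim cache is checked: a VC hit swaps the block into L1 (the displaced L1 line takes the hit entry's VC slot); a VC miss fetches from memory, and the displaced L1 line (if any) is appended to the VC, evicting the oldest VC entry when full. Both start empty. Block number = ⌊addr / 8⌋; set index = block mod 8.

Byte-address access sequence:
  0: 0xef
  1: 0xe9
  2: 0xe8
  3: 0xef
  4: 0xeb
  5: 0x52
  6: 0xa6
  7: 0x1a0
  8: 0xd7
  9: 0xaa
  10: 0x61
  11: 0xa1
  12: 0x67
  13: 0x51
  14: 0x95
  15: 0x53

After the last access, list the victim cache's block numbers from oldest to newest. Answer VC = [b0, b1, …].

#0 0xef→b29/s5 MISS; vc=[]
#1 0xe9→b29/s5 L1-HIT; vc=[]
#2 0xe8→b29/s5 L1-HIT; vc=[]
#3 0xef→b29/s5 L1-HIT; vc=[]
#4 0xeb→b29/s5 L1-HIT; vc=[]
#5 0x52→b10/s2 MISS; vc=[]
#6 0xa6→b20/s4 MISS; vc=[]
#7 0x1a0→b52/s4 MISS; vc=[20]
#8 0xd7→b26/s2 MISS; vc=[20,10]
#9 0xaa→b21/s5 MISS; vc=[20,10,29]
#10 0x61→b12/s4 MISS; vc=[10,29,52]
#11 0xa1→b20/s4 MISS; vc=[29,52,12]
#12 0x67→b12/s4 VC-HIT; vc=[29,52,20]
#13 0x51→b10/s2 MISS; vc=[52,20,26]
#14 0x95→b18/s2 MISS; vc=[20,26,10]
#15 0x53→b10/s2 VC-HIT; vc=[20,26,18]

VC = [20, 26, 18]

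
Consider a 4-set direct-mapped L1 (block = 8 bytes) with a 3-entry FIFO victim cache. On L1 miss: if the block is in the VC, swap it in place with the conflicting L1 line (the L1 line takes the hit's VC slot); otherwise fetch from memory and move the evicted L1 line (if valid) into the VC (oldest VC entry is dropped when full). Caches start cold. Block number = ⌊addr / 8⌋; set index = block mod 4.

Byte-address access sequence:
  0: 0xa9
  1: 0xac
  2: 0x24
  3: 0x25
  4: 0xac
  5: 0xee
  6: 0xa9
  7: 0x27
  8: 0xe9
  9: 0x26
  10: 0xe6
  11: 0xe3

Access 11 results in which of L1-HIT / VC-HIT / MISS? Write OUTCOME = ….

  [0] addr=0xa9 blk=21 s=1: MISS | VC []
  [1] addr=0xac blk=21 s=1: L1-HIT | VC []
  [2] addr=0x24 blk=4 s=0: MISS | VC []
  [3] addr=0x25 blk=4 s=0: L1-HIT | VC []
  [4] addr=0xac blk=21 s=1: L1-HIT | VC []
  [5] addr=0xee blk=29 s=1: MISS | VC [21]
  [6] addr=0xa9 blk=21 s=1: VC-HIT | VC [29]
  [7] addr=0x27 blk=4 s=0: L1-HIT | VC [29]
  [8] addr=0xe9 blk=29 s=1: VC-HIT | VC [21]
  [9] addr=0x26 blk=4 s=0: L1-HIT | VC [21]
  [10] addr=0xe6 blk=28 s=0: MISS | VC [21, 4]
  [11] addr=0xe3 blk=28 s=0: L1-HIT | VC [21, 4]

OUTCOME = L1-HIT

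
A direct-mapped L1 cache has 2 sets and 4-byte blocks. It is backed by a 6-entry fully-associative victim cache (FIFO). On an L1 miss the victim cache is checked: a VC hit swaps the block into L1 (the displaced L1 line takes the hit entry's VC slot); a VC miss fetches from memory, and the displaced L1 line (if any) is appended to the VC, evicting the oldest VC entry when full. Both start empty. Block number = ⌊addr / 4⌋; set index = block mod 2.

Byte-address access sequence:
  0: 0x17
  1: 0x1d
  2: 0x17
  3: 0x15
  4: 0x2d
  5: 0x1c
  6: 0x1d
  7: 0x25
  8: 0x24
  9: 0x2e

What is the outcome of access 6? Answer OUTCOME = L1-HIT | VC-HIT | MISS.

0: 0x17 (blk 5, set 1) → MISS  vc=[]
1: 0x1d (blk 7, set 1) → MISS  vc=[5]
2: 0x17 (blk 5, set 1) → VC-HIT  vc=[7]
3: 0x15 (blk 5, set 1) → L1-HIT  vc=[7]
4: 0x2d (blk 11, set 1) → MISS  vc=[7, 5]
5: 0x1c (blk 7, set 1) → VC-HIT  vc=[11, 5]
6: 0x1d (blk 7, set 1) → L1-HIT  vc=[11, 5]
7: 0x25 (blk 9, set 1) → MISS  vc=[11, 5, 7]
8: 0x24 (blk 9, set 1) → L1-HIT  vc=[11, 5, 7]
9: 0x2e (blk 11, set 1) → VC-HIT  vc=[9, 5, 7]

OUTCOME = L1-HIT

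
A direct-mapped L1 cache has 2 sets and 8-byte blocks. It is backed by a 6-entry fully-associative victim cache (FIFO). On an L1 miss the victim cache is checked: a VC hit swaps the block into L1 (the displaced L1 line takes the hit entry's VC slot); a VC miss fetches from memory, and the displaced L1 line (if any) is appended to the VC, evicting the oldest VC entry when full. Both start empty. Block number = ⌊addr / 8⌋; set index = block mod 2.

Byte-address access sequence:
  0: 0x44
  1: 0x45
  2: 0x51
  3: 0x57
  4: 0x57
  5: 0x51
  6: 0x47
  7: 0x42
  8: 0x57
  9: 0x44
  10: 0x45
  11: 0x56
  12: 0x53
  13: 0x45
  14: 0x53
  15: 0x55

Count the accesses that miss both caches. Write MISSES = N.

MISSES = 2

0: 0x44 (blk 8, set 0) → MISS  vc=[]
1: 0x45 (blk 8, set 0) → L1-HIT  vc=[]
2: 0x51 (blk 10, set 0) → MISS  vc=[8]
3: 0x57 (blk 10, set 0) → L1-HIT  vc=[8]
4: 0x57 (blk 10, set 0) → L1-HIT  vc=[8]
5: 0x51 (blk 10, set 0) → L1-HIT  vc=[8]
6: 0x47 (blk 8, set 0) → VC-HIT  vc=[10]
7: 0x42 (blk 8, set 0) → L1-HIT  vc=[10]
8: 0x57 (blk 10, set 0) → VC-HIT  vc=[8]
9: 0x44 (blk 8, set 0) → VC-HIT  vc=[10]
10: 0x45 (blk 8, set 0) → L1-HIT  vc=[10]
11: 0x56 (blk 10, set 0) → VC-HIT  vc=[8]
12: 0x53 (blk 10, set 0) → L1-HIT  vc=[8]
13: 0x45 (blk 8, set 0) → VC-HIT  vc=[10]
14: 0x53 (blk 10, set 0) → VC-HIT  vc=[8]
15: 0x55 (blk 10, set 0) → L1-HIT  vc=[8]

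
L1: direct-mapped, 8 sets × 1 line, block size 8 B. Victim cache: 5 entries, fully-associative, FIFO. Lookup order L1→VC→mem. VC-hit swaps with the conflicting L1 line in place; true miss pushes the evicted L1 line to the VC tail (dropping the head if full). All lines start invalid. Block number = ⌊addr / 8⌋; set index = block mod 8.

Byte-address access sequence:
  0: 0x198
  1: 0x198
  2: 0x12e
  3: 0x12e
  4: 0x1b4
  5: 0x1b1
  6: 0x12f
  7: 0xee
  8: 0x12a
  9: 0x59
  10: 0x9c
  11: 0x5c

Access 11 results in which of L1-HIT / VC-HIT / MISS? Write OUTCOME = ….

OUTCOME = VC-HIT

#0 0x198→b51/s3 MISS; vc=[]
#1 0x198→b51/s3 L1-HIT; vc=[]
#2 0x12e→b37/s5 MISS; vc=[]
#3 0x12e→b37/s5 L1-HIT; vc=[]
#4 0x1b4→b54/s6 MISS; vc=[]
#5 0x1b1→b54/s6 L1-HIT; vc=[]
#6 0x12f→b37/s5 L1-HIT; vc=[]
#7 0xee→b29/s5 MISS; vc=[37]
#8 0x12a→b37/s5 VC-HIT; vc=[29]
#9 0x59→b11/s3 MISS; vc=[29,51]
#10 0x9c→b19/s3 MISS; vc=[29,51,11]
#11 0x5c→b11/s3 VC-HIT; vc=[29,51,19]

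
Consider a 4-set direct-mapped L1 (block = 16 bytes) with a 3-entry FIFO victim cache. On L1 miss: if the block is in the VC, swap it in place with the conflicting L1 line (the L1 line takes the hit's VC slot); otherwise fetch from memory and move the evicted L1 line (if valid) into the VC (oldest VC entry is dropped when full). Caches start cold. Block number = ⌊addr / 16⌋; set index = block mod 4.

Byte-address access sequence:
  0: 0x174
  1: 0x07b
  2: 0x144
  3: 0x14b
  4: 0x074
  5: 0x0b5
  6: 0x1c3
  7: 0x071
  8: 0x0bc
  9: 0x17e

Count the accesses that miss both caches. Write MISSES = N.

MISSES = 5

  [0] addr=0x174 blk=23 s=3: MISS | VC []
  [1] addr=0x7b blk=7 s=3: MISS | VC [23]
  [2] addr=0x144 blk=20 s=0: MISS | VC [23]
  [3] addr=0x14b blk=20 s=0: L1-HIT | VC [23]
  [4] addr=0x74 blk=7 s=3: L1-HIT | VC [23]
  [5] addr=0xb5 blk=11 s=3: MISS | VC [23, 7]
  [6] addr=0x1c3 blk=28 s=0: MISS | VC [23, 7, 20]
  [7] addr=0x71 blk=7 s=3: VC-HIT | VC [23, 11, 20]
  [8] addr=0xbc blk=11 s=3: VC-HIT | VC [23, 7, 20]
  [9] addr=0x17e blk=23 s=3: VC-HIT | VC [11, 7, 20]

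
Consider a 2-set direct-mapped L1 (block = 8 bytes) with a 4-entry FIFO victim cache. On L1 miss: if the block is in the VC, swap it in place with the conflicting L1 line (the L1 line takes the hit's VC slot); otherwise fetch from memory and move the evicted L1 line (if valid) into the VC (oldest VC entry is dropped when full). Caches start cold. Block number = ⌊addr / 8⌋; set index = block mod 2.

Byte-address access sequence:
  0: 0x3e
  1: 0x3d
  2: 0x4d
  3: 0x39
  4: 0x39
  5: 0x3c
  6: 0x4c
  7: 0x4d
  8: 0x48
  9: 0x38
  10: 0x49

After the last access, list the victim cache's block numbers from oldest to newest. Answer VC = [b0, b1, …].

0: 0x3e (blk 7, set 1) → MISS  vc=[]
1: 0x3d (blk 7, set 1) → L1-HIT  vc=[]
2: 0x4d (blk 9, set 1) → MISS  vc=[7]
3: 0x39 (blk 7, set 1) → VC-HIT  vc=[9]
4: 0x39 (blk 7, set 1) → L1-HIT  vc=[9]
5: 0x3c (blk 7, set 1) → L1-HIT  vc=[9]
6: 0x4c (blk 9, set 1) → VC-HIT  vc=[7]
7: 0x4d (blk 9, set 1) → L1-HIT  vc=[7]
8: 0x48 (blk 9, set 1) → L1-HIT  vc=[7]
9: 0x38 (blk 7, set 1) → VC-HIT  vc=[9]
10: 0x49 (blk 9, set 1) → VC-HIT  vc=[7]

VC = [7]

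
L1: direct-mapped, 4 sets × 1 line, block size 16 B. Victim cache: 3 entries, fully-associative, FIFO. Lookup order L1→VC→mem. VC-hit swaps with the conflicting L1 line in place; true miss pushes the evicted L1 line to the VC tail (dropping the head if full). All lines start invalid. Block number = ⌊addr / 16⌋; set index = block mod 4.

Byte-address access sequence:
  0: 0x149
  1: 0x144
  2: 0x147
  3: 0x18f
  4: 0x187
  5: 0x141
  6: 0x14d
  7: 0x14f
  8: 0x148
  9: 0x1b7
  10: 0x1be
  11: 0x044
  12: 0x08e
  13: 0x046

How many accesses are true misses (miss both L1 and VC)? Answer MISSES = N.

0: 0x149 (blk 20, set 0) → MISS  vc=[]
1: 0x144 (blk 20, set 0) → L1-HIT  vc=[]
2: 0x147 (blk 20, set 0) → L1-HIT  vc=[]
3: 0x18f (blk 24, set 0) → MISS  vc=[20]
4: 0x187 (blk 24, set 0) → L1-HIT  vc=[20]
5: 0x141 (blk 20, set 0) → VC-HIT  vc=[24]
6: 0x14d (blk 20, set 0) → L1-HIT  vc=[24]
7: 0x14f (blk 20, set 0) → L1-HIT  vc=[24]
8: 0x148 (blk 20, set 0) → L1-HIT  vc=[24]
9: 0x1b7 (blk 27, set 3) → MISS  vc=[24]
10: 0x1be (blk 27, set 3) → L1-HIT  vc=[24]
11: 0x44 (blk 4, set 0) → MISS  vc=[24, 20]
12: 0x8e (blk 8, set 0) → MISS  vc=[24, 20, 4]
13: 0x46 (blk 4, set 0) → VC-HIT  vc=[24, 20, 8]

MISSES = 5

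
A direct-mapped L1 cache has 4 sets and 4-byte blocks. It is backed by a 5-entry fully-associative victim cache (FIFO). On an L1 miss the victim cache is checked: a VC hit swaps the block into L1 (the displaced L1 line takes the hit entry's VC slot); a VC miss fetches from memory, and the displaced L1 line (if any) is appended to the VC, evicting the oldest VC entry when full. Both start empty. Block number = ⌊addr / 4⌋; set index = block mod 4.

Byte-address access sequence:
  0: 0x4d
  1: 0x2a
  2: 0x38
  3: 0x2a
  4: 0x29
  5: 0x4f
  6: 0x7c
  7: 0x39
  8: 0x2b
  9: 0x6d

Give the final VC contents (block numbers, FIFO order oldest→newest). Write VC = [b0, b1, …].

  [0] addr=0x4d blk=19 s=3: MISS | VC []
  [1] addr=0x2a blk=10 s=2: MISS | VC []
  [2] addr=0x38 blk=14 s=2: MISS | VC [10]
  [3] addr=0x2a blk=10 s=2: VC-HIT | VC [14]
  [4] addr=0x29 blk=10 s=2: L1-HIT | VC [14]
  [5] addr=0x4f blk=19 s=3: L1-HIT | VC [14]
  [6] addr=0x7c blk=31 s=3: MISS | VC [14, 19]
  [7] addr=0x39 blk=14 s=2: VC-HIT | VC [10, 19]
  [8] addr=0x2b blk=10 s=2: VC-HIT | VC [14, 19]
  [9] addr=0x6d blk=27 s=3: MISS | VC [14, 19, 31]

VC = [14, 19, 31]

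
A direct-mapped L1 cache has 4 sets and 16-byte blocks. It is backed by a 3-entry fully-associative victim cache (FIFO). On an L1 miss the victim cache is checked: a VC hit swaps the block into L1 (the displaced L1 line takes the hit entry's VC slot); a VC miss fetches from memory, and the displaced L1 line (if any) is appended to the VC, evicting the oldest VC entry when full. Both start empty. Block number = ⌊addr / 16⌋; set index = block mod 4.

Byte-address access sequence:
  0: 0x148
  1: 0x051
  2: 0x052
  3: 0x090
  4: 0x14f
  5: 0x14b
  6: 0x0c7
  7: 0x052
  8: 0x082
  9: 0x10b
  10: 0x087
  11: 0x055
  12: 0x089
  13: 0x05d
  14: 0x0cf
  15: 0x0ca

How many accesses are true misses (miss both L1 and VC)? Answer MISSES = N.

0: 0x148 (blk 20, set 0) → MISS  vc=[]
1: 0x51 (blk 5, set 1) → MISS  vc=[]
2: 0x52 (blk 5, set 1) → L1-HIT  vc=[]
3: 0x90 (blk 9, set 1) → MISS  vc=[5]
4: 0x14f (blk 20, set 0) → L1-HIT  vc=[5]
5: 0x14b (blk 20, set 0) → L1-HIT  vc=[5]
6: 0xc7 (blk 12, set 0) → MISS  vc=[5, 20]
7: 0x52 (blk 5, set 1) → VC-HIT  vc=[9, 20]
8: 0x82 (blk 8, set 0) → MISS  vc=[9, 20, 12]
9: 0x10b (blk 16, set 0) → MISS  vc=[20, 12, 8]
10: 0x87 (blk 8, set 0) → VC-HIT  vc=[20, 12, 16]
11: 0x55 (blk 5, set 1) → L1-HIT  vc=[20, 12, 16]
12: 0x89 (blk 8, set 0) → L1-HIT  vc=[20, 12, 16]
13: 0x5d (blk 5, set 1) → L1-HIT  vc=[20, 12, 16]
14: 0xcf (blk 12, set 0) → VC-HIT  vc=[20, 8, 16]
15: 0xca (blk 12, set 0) → L1-HIT  vc=[20, 8, 16]

MISSES = 6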